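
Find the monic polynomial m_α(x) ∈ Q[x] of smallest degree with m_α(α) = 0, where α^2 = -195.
m_α(x) = x^2 + 195

α satisfies α^2 + 195 = 0, so x^2 + 195 annihilates α. Since d = -195 is squarefree and ≠ 1, it is not a perfect square in Q, so x^2 + 195 has no rational root and is therefore irreducible over Q (a degree-2 polynomial over a field is irreducible iff it has no root). Hence m_α(x) = x^2 + 195.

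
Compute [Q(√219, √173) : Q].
[Q(√219, √173) : Q] = 4

[Q(√219):Q] = 2 (min poly x^2 - 219, irreducible since 219 is squarefree > 1). For the top step, suppose √173 ∈ Q(√219), say √173 = c + d√219 with c, d ∈ Q. Squaring: 173 = c^2 + 219d^2 + 2cd√219. Since √219 ∉ Q this forces 2cd = 0. If d = 0 then √173 = c ∈ Q, contradicting 173 squarefree > 1. If c = 0 then 173 = 219d^2, so 219·173 = (219d)^2 is a perfect square in Q — but 219·173 = 37887 is not a perfect square (since 219 and 173 are distinct squarefree integers). Contradiction. Hence √173 ∉ Q(√219), so x^2 - 173 stays irreducible over Q(√219) and [Q(√219, √173) : Q(√219)] = 2. By the tower law, [Q(√219, √173) : Q] = 2 · 2 = 4.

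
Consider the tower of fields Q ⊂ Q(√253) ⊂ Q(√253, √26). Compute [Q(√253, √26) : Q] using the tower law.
[Q(√253, √26) : Q] = 4

[Q(√253):Q] = 2 (min poly x^2 - 253, irreducible since 253 is squarefree > 1). For the top step, suppose √26 ∈ Q(√253), say √26 = c + d√253 with c, d ∈ Q. Squaring: 26 = c^2 + 253d^2 + 2cd√253. Since √253 ∉ Q this forces 2cd = 0. If d = 0 then √26 = c ∈ Q, contradicting 26 squarefree > 1. If c = 0 then 26 = 253d^2, so 253·26 = (253d)^2 is a perfect square in Q — but 253·26 = 6578 is not a perfect square (since 253 and 26 are distinct squarefree integers). Contradiction. Hence √26 ∉ Q(√253), so x^2 - 26 stays irreducible over Q(√253) and [Q(√253, √26) : Q(√253)] = 2. By the tower law, [Q(√253, √26) : Q] = 2 · 2 = 4.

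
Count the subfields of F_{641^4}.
F_{641^4} has 3 subfields

The subfields of F_{p^n} are exactly the fields F_{p^d} for d | n (each is the fixed field of the unique index-d subgroup of Gal(F_{p^n}/F_p) ≅ Z/nZ). The divisors of n = 4 are {1, 2, 4}, giving 3 subfields: F_{641^1}, F_{641^2}, F_{641^4}.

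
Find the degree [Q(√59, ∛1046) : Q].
[Q(√59, ∛1046) : Q] = 6

Let L = Q(√59, ∛1046). Since Q(√59) ⊂ L and [Q(√59):Q] = 2, the tower law gives 2 | [L:Q]. Likewise Q(∛1046) ⊂ L with [Q(∛1046):Q] = 3 (because 1046 is not a perfect cube), so 3 | [L:Q]. As gcd(2,3) = 1, [L:Q] is divisible by 6. Conversely L is generated over Q by √59 and ∛1046, so [L:Q] ≤ 2·3 = 6. Therefore [Q(√59, ∛1046) : Q] = 6.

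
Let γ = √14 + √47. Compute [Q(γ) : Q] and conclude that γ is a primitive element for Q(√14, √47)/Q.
[Q(γ) : Q] = 4 (equivalently, Q(γ) = Q(√14, √47))

Obviously Q(γ) ⊆ Q(√14, √47), and [Q(√14, √47):Q] = 4 (since 14, 47 are distinct squarefree integers > 1 with 658 not a perfect square). To show equality we compute the minimal polynomial of γ. From γ = √14 + √47: γ^2 = 14 + 2√(658) + 47 = 61 + 2√(658), so γ^2 - 61 = 2√(658); squaring, (γ^2 - 61)^2 = 4·658, i.e. γ^4 - 122γ^2 + 3721 - 2632 = 0, i.e. γ^4 - 122γ^2 + 1089 = 0. So γ is a root of x^4 - 122x^2 + 1089. This polynomial is irreducible over Q: it has no rational root (each ±√14 ± √47 is irrational), and any factorization into two quadratics over Q would force √(658) ∈ Q (pairing opposite roots) or √14, √47 ∈ Q (other pairings), all impossible. Hence [Q(γ):Q] = 4 = [Q(√14, √47):Q], so Q(γ) = Q(√14, √47).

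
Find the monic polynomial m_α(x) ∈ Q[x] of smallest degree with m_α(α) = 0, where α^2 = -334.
m_α(x) = x^2 + 334

α satisfies α^2 + 334 = 0, so x^2 + 334 annihilates α. Since d = -334 is squarefree and ≠ 1, it is not a perfect square in Q, so x^2 + 334 has no rational root and is therefore irreducible over Q (a degree-2 polynomial over a field is irreducible iff it has no root). Hence m_α(x) = x^2 + 334.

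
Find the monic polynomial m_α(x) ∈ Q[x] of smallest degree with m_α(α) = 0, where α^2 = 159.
m_α(x) = x^2 - 159

α satisfies α^2 - 159 = 0, so x^2 - 159 annihilates α. Since d = 159 is squarefree and ≠ 1, it is not a perfect square in Q, so x^2 - 159 has no rational root and is therefore irreducible over Q (a degree-2 polynomial over a field is irreducible iff it has no root). Hence m_α(x) = x^2 - 159.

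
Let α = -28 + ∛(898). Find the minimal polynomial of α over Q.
m_α(x) = x^3 + 84x^2 + 2352x + 21054

Set β = α + 28 = ∛(898), so β^3 = 898. Then (α + 28)^3 - 898 = 0, i.e. α is a root of g(x) = (x + 28)^3 - 898 = x^3 + 84x^2 + 2352x + 21054. Since g(x) = h(x + 28) where h(x) = x^3 - 898, and h is irreducible over Q (because 898 is not a perfect cube, so h has no rational root, and a monic cubic with no rational root is irreducible), g is also irreducible (irreducibility is preserved under the substitution x → x + 28). Hence m_α(x) = x^3 + 84x^2 + 2352x + 21054.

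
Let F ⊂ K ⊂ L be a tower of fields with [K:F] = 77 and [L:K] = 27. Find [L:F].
[L:F] = 2079

The tower law says that for any tower of field extensions F ⊂ K ⊂ L with finite degrees, [L:F] = [L:K] · [K:F]. Here this gives [L:F] = 27 · 77 = 2079.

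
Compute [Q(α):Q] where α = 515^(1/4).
[Q(α):Q] = 4

α is a root of x^4 - 515. By Eisenstein's criterion at the prime p = 5 (which divides the constant term 515 but p^2 = 25 does not, since 515 is squarefree), x^4 - 515 is irreducible over Q. Hence [Q(α):Q] = 4.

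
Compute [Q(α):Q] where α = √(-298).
[Q(α):Q] = 2

[Q(α):Q] equals the degree of the minimal polynomial of α. Here α^2 = -298 and x^2 + 298 is irreducible (d = -298 is squarefree, ≠ 1, hence not a square), so deg(m_α) = 2. Thus [Q(α):Q] = 2.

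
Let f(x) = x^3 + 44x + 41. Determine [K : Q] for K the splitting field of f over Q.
[K : Q] = 6

By the rational root test, any rational root of the monic integer polynomial f(x) = x^3 + 44x + 41 must be an integer dividing the constant term 41, i.e. one of ±{1, 41}. Evaluating: f(1) = 86, f(-1) = -4, f(41) = 70766, f(-41) = -70684; none is 0, so f has no rational root and is therefore irreducible over Q (a cubic with no linear factor over a field is irreducible). For an irreducible cubic, the Galois group is A_3 or S_3 according as the discriminant disc(f) = -4a^3 - 27b^2 = -4·(44)^3 - 27·(41)^2 = -386123 is or is not a square in Q. Here disc(f) = -386123 is not a perfect square in Q, so the Galois group of f over Q is not contained in A_3 and must be all of S_3. The splitting field has degree |S_3| = 6 over Q, so [K : Q] = 6.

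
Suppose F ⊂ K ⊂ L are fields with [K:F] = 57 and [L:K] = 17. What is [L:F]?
[L:F] = 969

The tower law says that for any tower of field extensions F ⊂ K ⊂ L with finite degrees, [L:F] = [L:K] · [K:F]. Here this gives [L:F] = 17 · 57 = 969.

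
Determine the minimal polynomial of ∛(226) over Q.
m_α(x) = x^3 - 226

α satisfies α^3 = 226, so x^3 - 226 annihilates α. By the rational root test, a rational root p/q (in lowest terms) of x^3 - 226 would satisfy p^3 = 226 q^3, forcing q = 1 and p^3 = 226; but 226 is not a perfect cube, contradiction. A monic cubic over Q with no rational root is irreducible (any nontrivial factorization would include a linear factor). Hence x^3 - 226 is the minimal polynomial of α, and in particular [Q(α):Q] = 3.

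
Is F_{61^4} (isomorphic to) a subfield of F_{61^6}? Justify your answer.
No: F_{61^4} is not a subfield of F_{61^6}

F_{p^m} embeds in F_{p^n} iff m | n. Here 4 ∤ 6 (since 6 = 1·4 + 2 with remainder 2 ≠ 0), so F_{61^4} is not a subfield of F_{61^6}. Equivalently: if it were, the tower law would give 4 = [F_{61^4}:F_61] dividing [F_{61^6}:F_61] = 6, contradiction.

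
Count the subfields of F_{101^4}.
F_{101^4} has 3 subfields

The subfields of F_{p^n} are exactly the fields F_{p^d} for d | n (each is the fixed field of the unique index-d subgroup of Gal(F_{p^n}/F_p) ≅ Z/nZ). The divisors of n = 4 are {1, 2, 4}, giving 3 subfields: F_{101^1}, F_{101^2}, F_{101^4}.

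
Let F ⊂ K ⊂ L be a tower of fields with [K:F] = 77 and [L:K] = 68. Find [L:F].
[L:F] = 5236

The tower law says that for any tower of field extensions F ⊂ K ⊂ L with finite degrees, [L:F] = [L:K] · [K:F]. Here this gives [L:F] = 68 · 77 = 5236.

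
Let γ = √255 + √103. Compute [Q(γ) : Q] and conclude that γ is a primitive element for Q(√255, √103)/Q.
[Q(γ) : Q] = 4 (equivalently, Q(γ) = Q(√255, √103))

Obviously Q(γ) ⊆ Q(√255, √103), and [Q(√255, √103):Q] = 4 (since 255, 103 are distinct squarefree integers > 1 with 26265 not a perfect square). To show equality we compute the minimal polynomial of γ. From γ = √255 + √103: γ^2 = 255 + 2√(26265) + 103 = 358 + 2√(26265), so γ^2 - 358 = 2√(26265); squaring, (γ^2 - 358)^2 = 4·26265, i.e. γ^4 - 716γ^2 + 128164 - 105060 = 0, i.e. γ^4 - 716γ^2 + 23104 = 0. So γ is a root of x^4 - 716x^2 + 23104. This polynomial is irreducible over Q: it has no rational root (each ±√255 ± √103 is irrational), and any factorization into two quadratics over Q would force √(26265) ∈ Q (pairing opposite roots) or √255, √103 ∈ Q (other pairings), all impossible. Hence [Q(γ):Q] = 4 = [Q(√255, √103):Q], so Q(γ) = Q(√255, √103).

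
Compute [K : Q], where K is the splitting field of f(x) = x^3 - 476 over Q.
[K : Q] = 6

The roots of x^3 - 476 are ∛476, ω∛476, ω^2∛476 where ω = e^(2πi/3) is a primitive cube root of unity, so K = Q(∛476, ω). Now [Q(∛476):Q] = 3 (since 476 is not a perfect cube, x^3 - 476 is irreducible) and [Q(ω):Q] = 2. Both 2 and 3 divide [K:Q], and [K:Q] ≤ 3·2 = 6, so [K:Q] = 6. (Equivalently: Q(∛476) ⊂ R but ω ∉ R, so [K : Q(∛476)] = 2.)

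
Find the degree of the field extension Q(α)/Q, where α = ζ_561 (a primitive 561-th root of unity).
[Q(α):Q] = 320

The minimal polynomial of ζ_561 over Q is the 561-th cyclotomic polynomial Φ_561(x), which is irreducible over Q and has degree φ(561) = 320. Hence [Q(α):Q] = φ(561) = 320.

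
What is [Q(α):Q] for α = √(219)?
[Q(α):Q] = 2

[Q(α):Q] equals the degree of the minimal polynomial of α. Here α^2 = 219 and x^2 - 219 is irreducible (d = 219 is squarefree, ≠ 1, hence not a square), so deg(m_α) = 2. Thus [Q(α):Q] = 2.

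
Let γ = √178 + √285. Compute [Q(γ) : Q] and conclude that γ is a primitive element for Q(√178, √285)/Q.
[Q(γ) : Q] = 4 (equivalently, Q(γ) = Q(√178, √285))

Obviously Q(γ) ⊆ Q(√178, √285), and [Q(√178, √285):Q] = 4 (since 178, 285 are distinct squarefree integers > 1 with 50730 not a perfect square). To show equality we compute the minimal polynomial of γ. From γ = √178 + √285: γ^2 = 178 + 2√(50730) + 285 = 463 + 2√(50730), so γ^2 - 463 = 2√(50730); squaring, (γ^2 - 463)^2 = 4·50730, i.e. γ^4 - 926γ^2 + 214369 - 202920 = 0, i.e. γ^4 - 926γ^2 + 11449 = 0. So γ is a root of x^4 - 926x^2 + 11449. This polynomial is irreducible over Q: it has no rational root (each ±√178 ± √285 is irrational), and any factorization into two quadratics over Q would force √(50730) ∈ Q (pairing opposite roots) or √178, √285 ∈ Q (other pairings), all impossible. Hence [Q(γ):Q] = 4 = [Q(√178, √285):Q], so Q(γ) = Q(√178, √285).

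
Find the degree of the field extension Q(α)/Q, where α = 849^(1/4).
[Q(α):Q] = 4

α is a root of x^4 - 849. By Eisenstein's criterion at the prime p = 3 (which divides the constant term 849 but p^2 = 9 does not, since 849 is squarefree), x^4 - 849 is irreducible over Q. Hence [Q(α):Q] = 4.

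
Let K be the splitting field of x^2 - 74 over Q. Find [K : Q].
[K : Q] = 2

f(x) = x^2 - 74 factors as (x - √74)(x + √74). The splitting field is K = Q(√74). Since 74 is squarefree and > 1, it is not a perfect square, so x^2 - 74 is irreducible over Q and [Q(√74) : Q] = 2. Hence [K : Q] = 2.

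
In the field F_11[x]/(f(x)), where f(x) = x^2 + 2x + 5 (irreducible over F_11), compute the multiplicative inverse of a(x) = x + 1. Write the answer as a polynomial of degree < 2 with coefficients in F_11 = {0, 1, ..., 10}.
a(x)^(-1) ≡ 8x + 8 (mod f(x))

Since f is irreducible over F_11, F_11[x]/(f) is a field and a(x) ≠ 0 has an inverse. Apply the extended Euclidean algorithm to f(x) and a(x) in F_11[x]: f(x) = (x + 1)·a(x) + (4). The last nonzero remainder is the constant 4 = gcd(f, a) in F_11. Back-substituting through the division chain expresses 4 = s(x)·a(x) + t(x)·f(x) with s(x) ≡ 10x + 10 (mod f), so (10x + 10)·a(x) ≡ 4 (mod f). Multiplying by 4^(-1) ≡ 3 in F_11 gives a(x)^(-1) ≡ 3·(10x + 10) ≡ 8x + 8 (mod f). Check: (x + 1)·(8x + 8) = 8x^2 + 5x + 8 ≡ 1 (mod x^2 + 2x + 5).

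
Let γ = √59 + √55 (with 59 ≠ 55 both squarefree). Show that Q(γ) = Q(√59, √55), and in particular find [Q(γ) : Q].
[Q(γ) : Q] = 4 (equivalently, Q(γ) = Q(√59, √55))

Obviously Q(γ) ⊆ Q(√59, √55), and [Q(√59, √55):Q] = 4 (since 59, 55 are distinct squarefree integers > 1 with 3245 not a perfect square). To show equality we compute the minimal polynomial of γ. From γ = √59 + √55: γ^2 = 59 + 2√(3245) + 55 = 114 + 2√(3245), so γ^2 - 114 = 2√(3245); squaring, (γ^2 - 114)^2 = 4·3245, i.e. γ^4 - 228γ^2 + 12996 - 12980 = 0, i.e. γ^4 - 228γ^2 + 16 = 0. So γ is a root of x^4 - 228x^2 + 16. This polynomial is irreducible over Q: it has no rational root (each ±√59 ± √55 is irrational), and any factorization into two quadratics over Q would force √(3245) ∈ Q (pairing opposite roots) or √59, √55 ∈ Q (other pairings), all impossible. Hence [Q(γ):Q] = 4 = [Q(√59, √55):Q], so Q(γ) = Q(√59, √55).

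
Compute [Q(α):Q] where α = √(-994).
[Q(α):Q] = 2

[Q(α):Q] equals the degree of the minimal polynomial of α. Here α^2 = -994 and x^2 + 994 is irreducible (d = -994 is squarefree, ≠ 1, hence not a square), so deg(m_α) = 2. Thus [Q(α):Q] = 2.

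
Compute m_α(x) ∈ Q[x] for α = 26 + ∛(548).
m_α(x) = x^3 - 78x^2 + 2028x - 18124

Set β = α - 26 = ∛(548), so β^3 = 548. Then (α - 26)^3 - 548 = 0, i.e. α is a root of g(x) = (x - 26)^3 - 548 = x^3 - 78x^2 + 2028x - 18124. Since g(x) = h(x - 26) where h(x) = x^3 - 548, and h is irreducible over Q (because 548 is not a perfect cube, so h has no rational root, and a monic cubic with no rational root is irreducible), g is also irreducible (irreducibility is preserved under the substitution x → x - 26). Hence m_α(x) = x^3 - 78x^2 + 2028x - 18124.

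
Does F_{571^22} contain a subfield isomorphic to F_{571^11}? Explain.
Yes: F_{571^11} is a subfield of F_{571^22}

F_{p^m} embeds in F_{p^n} iff m | n (since F_{p^n} is the splitting field of x^(p^n) - x, and F_{p^m} ⊂ F_{p^n} forces p^n to be a power of p^m, i.e. m | n; conversely if m | n then every root of x^(p^m) - x is a root of x^(p^n) - x). Here 11 | 22 (since 22 = 2·11), so F_{571^11} is a subfield of F_{571^22}, and [F_{571^22} : F_{571^11}] = 22/11 = 2.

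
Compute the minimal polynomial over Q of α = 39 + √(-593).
m_α(x) = x^2 - 78x + 2114

From α - 39 = √(-593), squaring gives (α - 39)^2 = -593, i.e. α^2 - 78α + 1521 = -593, so α^2 - 78α + 2114 = 0. The discriminant of x^2 - 78x + 2114 is (-78)^2 - 4·(2114) = 6084 - 8456 = -2372, and 4·(-593) is not a perfect square in Q since -593 is squarefree and ≠ 1. Hence x^2 - 78x + 2114 is irreducible over Q and is the minimal polynomial of α.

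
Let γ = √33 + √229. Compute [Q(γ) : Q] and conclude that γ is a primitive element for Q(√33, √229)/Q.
[Q(γ) : Q] = 4 (equivalently, Q(γ) = Q(√33, √229))

Obviously Q(γ) ⊆ Q(√33, √229), and [Q(√33, √229):Q] = 4 (since 33, 229 are distinct squarefree integers > 1 with 7557 not a perfect square). To show equality we compute the minimal polynomial of γ. From γ = √33 + √229: γ^2 = 33 + 2√(7557) + 229 = 262 + 2√(7557), so γ^2 - 262 = 2√(7557); squaring, (γ^2 - 262)^2 = 4·7557, i.e. γ^4 - 524γ^2 + 68644 - 30228 = 0, i.e. γ^4 - 524γ^2 + 38416 = 0. So γ is a root of x^4 - 524x^2 + 38416. This polynomial is irreducible over Q: it has no rational root (each ±√33 ± √229 is irrational), and any factorization into two quadratics over Q would force √(7557) ∈ Q (pairing opposite roots) or √33, √229 ∈ Q (other pairings), all impossible. Hence [Q(γ):Q] = 4 = [Q(√33, √229):Q], so Q(γ) = Q(√33, √229).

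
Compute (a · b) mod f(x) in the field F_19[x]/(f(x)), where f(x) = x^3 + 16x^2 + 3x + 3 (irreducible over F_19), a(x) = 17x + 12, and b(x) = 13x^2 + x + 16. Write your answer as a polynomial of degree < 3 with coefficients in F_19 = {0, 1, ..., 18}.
a · b ≡ x + 4 (mod f(x))

Multiply in F_19[x]: a(x)·b(x) = (17x + 12)·(13x^2 + x + 16) = 12x^3 + 2x^2 + 18x + 2. This has degree ≥ 3, so divide by f(x) over F_19: 12x^3 + 2x^2 + 18x + 2 = (12)·(x^3 + 16x^2 + 3x + 3) + (x + 4). Hence a·b ≡ x + 4 (mod f). (F_19[x]/(f) is a field with 19^3 = 6859 elements since f is irreducible of degree 3.)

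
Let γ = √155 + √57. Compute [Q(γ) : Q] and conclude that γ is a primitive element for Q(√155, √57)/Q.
[Q(γ) : Q] = 4 (equivalently, Q(γ) = Q(√155, √57))

Obviously Q(γ) ⊆ Q(√155, √57), and [Q(√155, √57):Q] = 4 (since 155, 57 are distinct squarefree integers > 1 with 8835 not a perfect square). To show equality we compute the minimal polynomial of γ. From γ = √155 + √57: γ^2 = 155 + 2√(8835) + 57 = 212 + 2√(8835), so γ^2 - 212 = 2√(8835); squaring, (γ^2 - 212)^2 = 4·8835, i.e. γ^4 - 424γ^2 + 44944 - 35340 = 0, i.e. γ^4 - 424γ^2 + 9604 = 0. So γ is a root of x^4 - 424x^2 + 9604. This polynomial is irreducible over Q: it has no rational root (each ±√155 ± √57 is irrational), and any factorization into two quadratics over Q would force √(8835) ∈ Q (pairing opposite roots) or √155, √57 ∈ Q (other pairings), all impossible. Hence [Q(γ):Q] = 4 = [Q(√155, √57):Q], so Q(γ) = Q(√155, √57).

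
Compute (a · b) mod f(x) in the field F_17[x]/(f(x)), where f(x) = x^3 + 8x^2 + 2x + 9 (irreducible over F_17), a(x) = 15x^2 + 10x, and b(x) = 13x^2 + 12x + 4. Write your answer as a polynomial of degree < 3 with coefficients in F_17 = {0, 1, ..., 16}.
a · b ≡ 15x^2 + 3x + 13 (mod f(x))

Multiply in F_17[x]: a(x)·b(x) = (15x^2 + 10x)·(13x^2 + 12x + 4) = 8x^4 + 4x^3 + 10x^2 + 6x. This has degree ≥ 3, so divide by f(x) over F_17: 8x^4 + 4x^3 + 10x^2 + 6x = (8x + 8)·(x^3 + 8x^2 + 2x + 9) + (15x^2 + 3x + 13). Hence a·b ≡ 15x^2 + 3x + 13 (mod f). (F_17[x]/(f) is a field with 17^3 = 4913 elements since f is irreducible of degree 3.)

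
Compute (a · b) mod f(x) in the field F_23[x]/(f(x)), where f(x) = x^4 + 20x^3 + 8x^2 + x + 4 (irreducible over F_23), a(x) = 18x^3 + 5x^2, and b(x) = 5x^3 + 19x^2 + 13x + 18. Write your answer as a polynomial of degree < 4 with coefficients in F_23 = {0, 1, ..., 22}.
a · b ≡ 16x^3 + 20x^2 + 3x + 15 (mod f(x))

Multiply in F_23[x]: a(x)·b(x) = (18x^3 + 5x^2)·(5x^3 + 19x^2 + 13x + 18) = 21x^6 + 22x^5 + 7x^4 + 21x^3 + 21x^2. This has degree ≥ 4, so divide by f(x) over F_23: 21x^6 + 22x^5 + 7x^4 + 21x^3 + 21x^2 = (21x^2 + 16x + 2)·(x^4 + 20x^3 + 8x^2 + x + 4) + (16x^3 + 20x^2 + 3x + 15). Hence a·b ≡ 16x^3 + 20x^2 + 3x + 15 (mod f). (F_23[x]/(f) is a field with 23^4 = 279841 elements since f is irreducible of degree 4.)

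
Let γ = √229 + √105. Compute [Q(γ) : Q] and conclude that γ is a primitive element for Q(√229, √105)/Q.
[Q(γ) : Q] = 4 (equivalently, Q(γ) = Q(√229, √105))

Obviously Q(γ) ⊆ Q(√229, √105), and [Q(√229, √105):Q] = 4 (since 229, 105 are distinct squarefree integers > 1 with 24045 not a perfect square). To show equality we compute the minimal polynomial of γ. From γ = √229 + √105: γ^2 = 229 + 2√(24045) + 105 = 334 + 2√(24045), so γ^2 - 334 = 2√(24045); squaring, (γ^2 - 334)^2 = 4·24045, i.e. γ^4 - 668γ^2 + 111556 - 96180 = 0, i.e. γ^4 - 668γ^2 + 15376 = 0. So γ is a root of x^4 - 668x^2 + 15376. This polynomial is irreducible over Q: it has no rational root (each ±√229 ± √105 is irrational), and any factorization into two quadratics over Q would force √(24045) ∈ Q (pairing opposite roots) or √229, √105 ∈ Q (other pairings), all impossible. Hence [Q(γ):Q] = 4 = [Q(√229, √105):Q], so Q(γ) = Q(√229, √105).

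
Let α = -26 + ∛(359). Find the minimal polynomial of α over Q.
m_α(x) = x^3 + 78x^2 + 2028x + 17217

Set β = α + 26 = ∛(359), so β^3 = 359. Then (α + 26)^3 - 359 = 0, i.e. α is a root of g(x) = (x + 26)^3 - 359 = x^3 + 78x^2 + 2028x + 17217. Since g(x) = h(x + 26) where h(x) = x^3 - 359, and h is irreducible over Q (because 359 is not a perfect cube, so h has no rational root, and a monic cubic with no rational root is irreducible), g is also irreducible (irreducibility is preserved under the substitution x → x + 26). Hence m_α(x) = x^3 + 78x^2 + 2028x + 17217.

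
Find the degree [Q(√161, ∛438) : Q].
[Q(√161, ∛438) : Q] = 6

Let L = Q(√161, ∛438). Since Q(√161) ⊂ L and [Q(√161):Q] = 2, the tower law gives 2 | [L:Q]. Likewise Q(∛438) ⊂ L with [Q(∛438):Q] = 3 (because 438 is not a perfect cube), so 3 | [L:Q]. As gcd(2,3) = 1, [L:Q] is divisible by 6. Conversely L is generated over Q by √161 and ∛438, so [L:Q] ≤ 2·3 = 6. Therefore [Q(√161, ∛438) : Q] = 6.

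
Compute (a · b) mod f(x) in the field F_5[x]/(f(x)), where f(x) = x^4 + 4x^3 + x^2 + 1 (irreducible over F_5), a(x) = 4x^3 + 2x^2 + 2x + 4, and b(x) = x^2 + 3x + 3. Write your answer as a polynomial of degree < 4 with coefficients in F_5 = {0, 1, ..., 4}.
a · b ≡ 4x^3 + 3x^2 + 4x + 4 (mod f(x))

Multiply in F_5[x]: a(x)·b(x) = (4x^3 + 2x^2 + 2x + 4)·(x^2 + 3x + 3) = 4x^5 + 4x^4 + x^2 + 3x + 2. This has degree ≥ 4, so divide by f(x) over F_5: 4x^5 + 4x^4 + x^2 + 3x + 2 = (4x + 3)·(x^4 + 4x^3 + x^2 + 1) + (4x^3 + 3x^2 + 4x + 4). Hence a·b ≡ 4x^3 + 3x^2 + 4x + 4 (mod f). (F_5[x]/(f) is a field with 5^4 = 625 elements since f is irreducible of degree 4.)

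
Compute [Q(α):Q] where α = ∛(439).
[Q(α):Q] = 3

The minimal polynomial of α is x^3 - 439, irreducible over Q since 439 is not a perfect cube (so x^3 - 439 has no rational root). Hence [Q(α):Q] = deg(m_α) = 3.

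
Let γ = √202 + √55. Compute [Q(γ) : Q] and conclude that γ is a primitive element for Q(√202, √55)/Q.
[Q(γ) : Q] = 4 (equivalently, Q(γ) = Q(√202, √55))

Obviously Q(γ) ⊆ Q(√202, √55), and [Q(√202, √55):Q] = 4 (since 202, 55 are distinct squarefree integers > 1 with 11110 not a perfect square). To show equality we compute the minimal polynomial of γ. From γ = √202 + √55: γ^2 = 202 + 2√(11110) + 55 = 257 + 2√(11110), so γ^2 - 257 = 2√(11110); squaring, (γ^2 - 257)^2 = 4·11110, i.e. γ^4 - 514γ^2 + 66049 - 44440 = 0, i.e. γ^4 - 514γ^2 + 21609 = 0. So γ is a root of x^4 - 514x^2 + 21609. This polynomial is irreducible over Q: it has no rational root (each ±√202 ± √55 is irrational), and any factorization into two quadratics over Q would force √(11110) ∈ Q (pairing opposite roots) or √202, √55 ∈ Q (other pairings), all impossible. Hence [Q(γ):Q] = 4 = [Q(√202, √55):Q], so Q(γ) = Q(√202, √55).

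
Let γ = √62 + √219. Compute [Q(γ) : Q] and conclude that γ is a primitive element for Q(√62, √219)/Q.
[Q(γ) : Q] = 4 (equivalently, Q(γ) = Q(√62, √219))

Obviously Q(γ) ⊆ Q(√62, √219), and [Q(√62, √219):Q] = 4 (since 62, 219 are distinct squarefree integers > 1 with 13578 not a perfect square). To show equality we compute the minimal polynomial of γ. From γ = √62 + √219: γ^2 = 62 + 2√(13578) + 219 = 281 + 2√(13578), so γ^2 - 281 = 2√(13578); squaring, (γ^2 - 281)^2 = 4·13578, i.e. γ^4 - 562γ^2 + 78961 - 54312 = 0, i.e. γ^4 - 562γ^2 + 24649 = 0. So γ is a root of x^4 - 562x^2 + 24649. This polynomial is irreducible over Q: it has no rational root (each ±√62 ± √219 is irrational), and any factorization into two quadratics over Q would force √(13578) ∈ Q (pairing opposite roots) or √62, √219 ∈ Q (other pairings), all impossible. Hence [Q(γ):Q] = 4 = [Q(√62, √219):Q], so Q(γ) = Q(√62, √219).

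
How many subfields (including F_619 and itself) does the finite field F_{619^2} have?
F_{619^2} has 2 subfields

The subfields of F_{p^n} are exactly the fields F_{p^d} for d | n (each is the fixed field of the unique index-d subgroup of Gal(F_{p^n}/F_p) ≅ Z/nZ). The divisors of n = 2 are {1, 2}, giving 2 subfields: F_{619^1}, F_{619^2}.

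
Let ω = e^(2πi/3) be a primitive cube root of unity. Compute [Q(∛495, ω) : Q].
[Q(∛495, ω) : Q] = 6

[Q(∛495):Q] = 3 (min poly x^3 - 495, irreducible since 495 is not a perfect cube). [Q(ω):Q] = 2 (min poly x^2 + x + 1). Since Q(∛495) ⊂ R and ω ∉ R, we have ω ∉ Q(∛495), so x^2 + x + 1 remains irreducible over Q(∛495) and [Q(∛495, ω) : Q(∛495)] = 2. By the tower law, [Q(∛495, ω) : Q] = 3 · 2 = 6. (In fact Q(∛495, ω) is the splitting field of x^3 - 495 over Q.)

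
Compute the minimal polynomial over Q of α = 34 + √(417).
m_α(x) = x^2 - 68x + 739

From α - 34 = √(417), squaring gives (α - 34)^2 = 417, i.e. α^2 - 68α + 1156 = 417, so α^2 - 68α + 739 = 0. The discriminant of x^2 - 68x + 739 is (-68)^2 - 4·(739) = 4624 - 2956 = 1668, and 4·(417) is not a perfect square in Q since 417 is squarefree and ≠ 1. Hence x^2 - 68x + 739 is irreducible over Q and is the minimal polynomial of α.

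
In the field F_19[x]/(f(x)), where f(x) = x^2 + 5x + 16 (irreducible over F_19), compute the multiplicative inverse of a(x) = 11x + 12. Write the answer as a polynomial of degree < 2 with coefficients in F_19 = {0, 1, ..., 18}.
a(x)^(-1) ≡ 6x + 1 (mod f(x))

Since f is irreducible over F_19, F_19[x]/(f) is a field and a(x) ≠ 0 has an inverse. Apply the extended Euclidean algorithm to f(x) and a(x) in F_19[x]: f(x) = (7x + 17)·a(x) + (2). The last nonzero remainder is the constant 2 = gcd(f, a) in F_19. Back-substituting through the division chain expresses 2 = s(x)·a(x) + t(x)·f(x) with s(x) ≡ 12x + 2 (mod f), so (12x + 2)·a(x) ≡ 2 (mod f). Multiplying by 2^(-1) ≡ 10 in F_19 gives a(x)^(-1) ≡ 10·(12x + 2) ≡ 6x + 1 (mod f). Check: (11x + 12)·(6x + 1) = 9x^2 + 7x + 12 ≡ 1 (mod x^2 + 5x + 16).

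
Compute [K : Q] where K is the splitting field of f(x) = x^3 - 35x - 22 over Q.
[K : Q] = 6

By the rational root test, any rational root of the monic integer polynomial f(x) = x^3 - 35x - 22 must be an integer dividing the constant term -22, i.e. one of ±{1, 2, 11, 22}. Evaluating: f(1) = -56, f(-1) = 12, f(2) = -84, f(-2) = 40, f(11) = 924, f(-11) = -968, f(22) = 9856, f(-22) = -9900; none is 0, so f has no rational root and is therefore irreducible over Q (a cubic with no linear factor over a field is irreducible). For an irreducible cubic, the Galois group is A_3 or S_3 according as the discriminant disc(f) = -4a^3 - 27b^2 = -4·(-35)^3 - 27·(-22)^2 = 158432 is or is not a square in Q. Here disc(f) = 158432 is not a perfect square in Q, so the Galois group of f over Q is not contained in A_3 and must be all of S_3. The splitting field has degree |S_3| = 6 over Q, so [K : Q] = 6.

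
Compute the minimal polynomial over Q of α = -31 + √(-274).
m_α(x) = x^2 + 62x + 1235

From α + 31 = √(-274), squaring gives (α + 31)^2 = -274, i.e. α^2 + 62α + 961 = -274, so α^2 + 62α + 1235 = 0. The discriminant of x^2 + 62x + 1235 is (62)^2 - 4·(1235) = 3844 - 4940 = -1096, and 4·(-274) is not a perfect square in Q since -274 is squarefree and ≠ 1. Hence x^2 + 62x + 1235 is irreducible over Q and is the minimal polynomial of α.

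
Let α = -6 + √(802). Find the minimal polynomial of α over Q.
m_α(x) = x^2 + 12x - 766

From α + 6 = √(802), squaring gives (α + 6)^2 = 802, i.e. α^2 + 12α + 36 = 802, so α^2 + 12α - 766 = 0. The discriminant of x^2 + 12x - 766 is (12)^2 - 4·(-766) = 144 + 3064 = 3208, and 4·(802) is not a perfect square in Q since 802 is squarefree and ≠ 1. Hence x^2 + 12x - 766 is irreducible over Q and is the minimal polynomial of α.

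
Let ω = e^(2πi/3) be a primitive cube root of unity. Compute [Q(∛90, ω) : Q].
[Q(∛90, ω) : Q] = 6

[Q(∛90):Q] = 3 (min poly x^3 - 90, irreducible since 90 is not a perfect cube). [Q(ω):Q] = 2 (min poly x^2 + x + 1). Since Q(∛90) ⊂ R and ω ∉ R, we have ω ∉ Q(∛90), so x^2 + x + 1 remains irreducible over Q(∛90) and [Q(∛90, ω) : Q(∛90)] = 2. By the tower law, [Q(∛90, ω) : Q] = 3 · 2 = 6. (In fact Q(∛90, ω) is the splitting field of x^3 - 90 over Q.)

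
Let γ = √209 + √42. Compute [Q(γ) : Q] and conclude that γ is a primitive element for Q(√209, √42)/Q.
[Q(γ) : Q] = 4 (equivalently, Q(γ) = Q(√209, √42))

Obviously Q(γ) ⊆ Q(√209, √42), and [Q(√209, √42):Q] = 4 (since 209, 42 are distinct squarefree integers > 1 with 8778 not a perfect square). To show equality we compute the minimal polynomial of γ. From γ = √209 + √42: γ^2 = 209 + 2√(8778) + 42 = 251 + 2√(8778), so γ^2 - 251 = 2√(8778); squaring, (γ^2 - 251)^2 = 4·8778, i.e. γ^4 - 502γ^2 + 63001 - 35112 = 0, i.e. γ^4 - 502γ^2 + 27889 = 0. So γ is a root of x^4 - 502x^2 + 27889. This polynomial is irreducible over Q: it has no rational root (each ±√209 ± √42 is irrational), and any factorization into two quadratics over Q would force √(8778) ∈ Q (pairing opposite roots) or √209, √42 ∈ Q (other pairings), all impossible. Hence [Q(γ):Q] = 4 = [Q(√209, √42):Q], so Q(γ) = Q(√209, √42).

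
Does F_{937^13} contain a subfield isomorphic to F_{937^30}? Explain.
No: F_{937^30} is not a subfield of F_{937^13}

F_{p^m} embeds in F_{p^n} iff m | n. Here 30 ∤ 13 (since 13 = 0·30 + 13 with remainder 13 ≠ 0), so F_{937^30} is not a subfield of F_{937^13}. Equivalently: if it were, the tower law would give 30 = [F_{937^30}:F_937] dividing [F_{937^13}:F_937] = 13, contradiction.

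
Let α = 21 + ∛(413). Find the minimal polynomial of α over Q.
m_α(x) = x^3 - 63x^2 + 1323x - 9674

Set β = α - 21 = ∛(413), so β^3 = 413. Then (α - 21)^3 - 413 = 0, i.e. α is a root of g(x) = (x - 21)^3 - 413 = x^3 - 63x^2 + 1323x - 9674. Since g(x) = h(x - 21) where h(x) = x^3 - 413, and h is irreducible over Q (because 413 is not a perfect cube, so h has no rational root, and a monic cubic with no rational root is irreducible), g is also irreducible (irreducibility is preserved under the substitution x → x - 21). Hence m_α(x) = x^3 - 63x^2 + 1323x - 9674.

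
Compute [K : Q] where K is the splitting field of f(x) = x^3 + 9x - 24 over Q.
[K : Q] = 6

By the rational root test, any rational root of the monic integer polynomial f(x) = x^3 + 9x - 24 must be an integer dividing the constant term -24, i.e. one of ±{1, 2, 3, 4, 6, 8, 12, 24}. Evaluating: f(1) = -14, f(-1) = -34, f(2) = 2, f(-2) = -50, f(3) = 30, f(-3) = -78, f(4) = 76, f(-4) = -124, f(6) = 246, f(-6) = -294, f(8) = 560, f(-8) = -608, f(12) = 1812, f(-12) = -1860, f(24) = 14016, f(-24) = -14064; none is 0, so f has no rational root and is therefore irreducible over Q (a cubic with no linear factor over a field is irreducible). For an irreducible cubic, the Galois group is A_3 or S_3 according as the discriminant disc(f) = -4a^3 - 27b^2 = -4·(9)^3 - 27·(-24)^2 = -18468 is or is not a square in Q. Here disc(f) = -18468 is not a perfect square in Q, so the Galois group of f over Q is not contained in A_3 and must be all of S_3. The splitting field has degree |S_3| = 6 over Q, so [K : Q] = 6.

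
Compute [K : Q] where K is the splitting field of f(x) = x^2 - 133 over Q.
[K : Q] = 2

f(x) = x^2 - 133 factors as (x - √133)(x + √133). The splitting field is K = Q(√133). Since 133 is squarefree and > 1, it is not a perfect square, so x^2 - 133 is irreducible over Q and [Q(√133) : Q] = 2. Hence [K : Q] = 2.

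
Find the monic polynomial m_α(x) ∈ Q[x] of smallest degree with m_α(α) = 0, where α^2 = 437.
m_α(x) = x^2 - 437

α satisfies α^2 - 437 = 0, so x^2 - 437 annihilates α. Since d = 437 is squarefree and ≠ 1, it is not a perfect square in Q, so x^2 - 437 has no rational root and is therefore irreducible over Q (a degree-2 polynomial over a field is irreducible iff it has no root). Hence m_α(x) = x^2 - 437.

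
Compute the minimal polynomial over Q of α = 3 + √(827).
m_α(x) = x^2 - 6x - 818

From α - 3 = √(827), squaring gives (α - 3)^2 = 827, i.e. α^2 - 6α + 9 = 827, so α^2 - 6α - 818 = 0. The discriminant of x^2 - 6x - 818 is (-6)^2 - 4·(-818) = 36 + 3272 = 3308, and 4·(827) is not a perfect square in Q since 827 is squarefree and ≠ 1. Hence x^2 - 6x - 818 is irreducible over Q and is the minimal polynomial of α.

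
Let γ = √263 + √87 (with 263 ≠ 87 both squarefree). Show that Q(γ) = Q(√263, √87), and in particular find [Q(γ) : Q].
[Q(γ) : Q] = 4 (equivalently, Q(γ) = Q(√263, √87))

Obviously Q(γ) ⊆ Q(√263, √87), and [Q(√263, √87):Q] = 4 (since 263, 87 are distinct squarefree integers > 1 with 22881 not a perfect square). To show equality we compute the minimal polynomial of γ. From γ = √263 + √87: γ^2 = 263 + 2√(22881) + 87 = 350 + 2√(22881), so γ^2 - 350 = 2√(22881); squaring, (γ^2 - 350)^2 = 4·22881, i.e. γ^4 - 700γ^2 + 122500 - 91524 = 0, i.e. γ^4 - 700γ^2 + 30976 = 0. So γ is a root of x^4 - 700x^2 + 30976. This polynomial is irreducible over Q: it has no rational root (each ±√263 ± √87 is irrational), and any factorization into two quadratics over Q would force √(22881) ∈ Q (pairing opposite roots) or √263, √87 ∈ Q (other pairings), all impossible. Hence [Q(γ):Q] = 4 = [Q(√263, √87):Q], so Q(γ) = Q(√263, √87).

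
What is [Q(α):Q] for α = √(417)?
[Q(α):Q] = 2

[Q(α):Q] equals the degree of the minimal polynomial of α. Here α^2 = 417 and x^2 - 417 is irreducible (d = 417 is squarefree, ≠ 1, hence not a square), so deg(m_α) = 2. Thus [Q(α):Q] = 2.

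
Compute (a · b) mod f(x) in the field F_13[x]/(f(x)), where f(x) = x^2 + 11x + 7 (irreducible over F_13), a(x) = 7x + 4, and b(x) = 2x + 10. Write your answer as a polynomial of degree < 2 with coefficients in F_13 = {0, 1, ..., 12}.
a · b ≡ 2x + 7 (mod f(x))

Multiply in F_13[x]: a(x)·b(x) = (7x + 4)·(2x + 10) = x^2 + 1. This has degree ≥ 2, so divide by f(x) over F_13: x^2 + 1 = (1)·(x^2 + 11x + 7) + (2x + 7). Hence a·b ≡ 2x + 7 (mod f). (F_13[x]/(f) is a field with 13^2 = 169 elements since f is irreducible of degree 2.)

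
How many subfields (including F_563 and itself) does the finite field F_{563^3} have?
F_{563^3} has 2 subfields

The subfields of F_{p^n} are exactly the fields F_{p^d} for d | n (each is the fixed field of the unique index-d subgroup of Gal(F_{p^n}/F_p) ≅ Z/nZ). The divisors of n = 3 are {1, 3}, giving 2 subfields: F_{563^1}, F_{563^3}.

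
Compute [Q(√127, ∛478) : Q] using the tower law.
[Q(√127, ∛478) : Q] = 6

Let L = Q(√127, ∛478). Since Q(√127) ⊂ L and [Q(√127):Q] = 2, the tower law gives 2 | [L:Q]. Likewise Q(∛478) ⊂ L with [Q(∛478):Q] = 3 (because 478 is not a perfect cube), so 3 | [L:Q]. As gcd(2,3) = 1, [L:Q] is divisible by 6. Conversely L is generated over Q by √127 and ∛478, so [L:Q] ≤ 2·3 = 6. Therefore [Q(√127, ∛478) : Q] = 6.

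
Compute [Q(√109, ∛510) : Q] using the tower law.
[Q(√109, ∛510) : Q] = 6

Let L = Q(√109, ∛510). Since Q(√109) ⊂ L and [Q(√109):Q] = 2, the tower law gives 2 | [L:Q]. Likewise Q(∛510) ⊂ L with [Q(∛510):Q] = 3 (because 510 is not a perfect cube), so 3 | [L:Q]. As gcd(2,3) = 1, [L:Q] is divisible by 6. Conversely L is generated over Q by √109 and ∛510, so [L:Q] ≤ 2·3 = 6. Therefore [Q(√109, ∛510) : Q] = 6.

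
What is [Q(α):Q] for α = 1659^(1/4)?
[Q(α):Q] = 4

α is a root of x^4 - 1659. By Eisenstein's criterion at the prime p = 3 (which divides the constant term 1659 but p^2 = 9 does not, since 1659 is squarefree), x^4 - 1659 is irreducible over Q. Hence [Q(α):Q] = 4.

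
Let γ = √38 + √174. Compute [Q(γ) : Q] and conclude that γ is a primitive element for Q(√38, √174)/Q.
[Q(γ) : Q] = 4 (equivalently, Q(γ) = Q(√38, √174))

Obviously Q(γ) ⊆ Q(√38, √174), and [Q(√38, √174):Q] = 4 (since 38, 174 are distinct squarefree integers > 1 with 6612 not a perfect square). To show equality we compute the minimal polynomial of γ. From γ = √38 + √174: γ^2 = 38 + 2√(6612) + 174 = 212 + 2√(6612), so γ^2 - 212 = 2√(6612); squaring, (γ^2 - 212)^2 = 4·6612, i.e. γ^4 - 424γ^2 + 44944 - 26448 = 0, i.e. γ^4 - 424γ^2 + 18496 = 0. So γ is a root of x^4 - 424x^2 + 18496. This polynomial is irreducible over Q: it has no rational root (each ±√38 ± √174 is irrational), and any factorization into two quadratics over Q would force √(6612) ∈ Q (pairing opposite roots) or √38, √174 ∈ Q (other pairings), all impossible. Hence [Q(γ):Q] = 4 = [Q(√38, √174):Q], so Q(γ) = Q(√38, √174).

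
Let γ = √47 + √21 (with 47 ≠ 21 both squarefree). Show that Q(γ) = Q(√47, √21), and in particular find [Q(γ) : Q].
[Q(γ) : Q] = 4 (equivalently, Q(γ) = Q(√47, √21))

Obviously Q(γ) ⊆ Q(√47, √21), and [Q(√47, √21):Q] = 4 (since 47, 21 are distinct squarefree integers > 1 with 987 not a perfect square). To show equality we compute the minimal polynomial of γ. From γ = √47 + √21: γ^2 = 47 + 2√(987) + 21 = 68 + 2√(987), so γ^2 - 68 = 2√(987); squaring, (γ^2 - 68)^2 = 4·987, i.e. γ^4 - 136γ^2 + 4624 - 3948 = 0, i.e. γ^4 - 136γ^2 + 676 = 0. So γ is a root of x^4 - 136x^2 + 676. This polynomial is irreducible over Q: it has no rational root (each ±√47 ± √21 is irrational), and any factorization into two quadratics over Q would force √(987) ∈ Q (pairing opposite roots) or √47, √21 ∈ Q (other pairings), all impossible. Hence [Q(γ):Q] = 4 = [Q(√47, √21):Q], so Q(γ) = Q(√47, √21).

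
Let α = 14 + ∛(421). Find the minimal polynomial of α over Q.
m_α(x) = x^3 - 42x^2 + 588x - 3165

Set β = α - 14 = ∛(421), so β^3 = 421. Then (α - 14)^3 - 421 = 0, i.e. α is a root of g(x) = (x - 14)^3 - 421 = x^3 - 42x^2 + 588x - 3165. Since g(x) = h(x - 14) where h(x) = x^3 - 421, and h is irreducible over Q (because 421 is not a perfect cube, so h has no rational root, and a monic cubic with no rational root is irreducible), g is also irreducible (irreducibility is preserved under the substitution x → x - 14). Hence m_α(x) = x^3 - 42x^2 + 588x - 3165.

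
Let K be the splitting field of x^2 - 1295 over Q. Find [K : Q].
[K : Q] = 2

f(x) = x^2 - 1295 factors as (x - √1295)(x + √1295). The splitting field is K = Q(√1295). Since 1295 is squarefree and > 1, it is not a perfect square, so x^2 - 1295 is irreducible over Q and [Q(√1295) : Q] = 2. Hence [K : Q] = 2.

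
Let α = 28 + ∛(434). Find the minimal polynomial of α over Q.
m_α(x) = x^3 - 84x^2 + 2352x - 22386

Set β = α - 28 = ∛(434), so β^3 = 434. Then (α - 28)^3 - 434 = 0, i.e. α is a root of g(x) = (x - 28)^3 - 434 = x^3 - 84x^2 + 2352x - 22386. Since g(x) = h(x - 28) where h(x) = x^3 - 434, and h is irreducible over Q (because 434 is not a perfect cube, so h has no rational root, and a monic cubic with no rational root is irreducible), g is also irreducible (irreducibility is preserved under the substitution x → x - 28). Hence m_α(x) = x^3 - 84x^2 + 2352x - 22386.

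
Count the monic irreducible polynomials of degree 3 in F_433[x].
There are 27060768 monic irreducible polynomials of degree 3 over F_433

Each element of F_{433^3} that lies in no proper subfield is a root of exactly one monic irreducible of degree 3 over F_433, and each such polynomial has 3 distinct roots in F_{433^3}. By Möbius inversion the count is N_433(3) = (1/3) Σ_{d|3} μ(3/d) · 433^d = (1/3)(μ(3)·433^1 + μ(1)·433^3) = 81182304/3 = 27060768.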